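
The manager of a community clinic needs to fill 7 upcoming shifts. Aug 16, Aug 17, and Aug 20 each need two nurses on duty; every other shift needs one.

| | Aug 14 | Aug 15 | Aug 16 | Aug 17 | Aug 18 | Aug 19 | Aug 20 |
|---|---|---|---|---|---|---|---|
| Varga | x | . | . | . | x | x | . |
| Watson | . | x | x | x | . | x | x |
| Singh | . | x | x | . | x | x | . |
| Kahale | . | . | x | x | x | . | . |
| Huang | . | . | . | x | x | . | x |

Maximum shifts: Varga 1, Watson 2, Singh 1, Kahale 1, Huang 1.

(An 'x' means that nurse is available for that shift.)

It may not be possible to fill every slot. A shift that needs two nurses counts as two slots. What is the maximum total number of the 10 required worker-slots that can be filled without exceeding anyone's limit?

6

Total capacity across all nurses is 1+2+1+1+1 = 6, and 10 slots are needed, so at most 6 can be filled.
An assignment achieving 6: Aug 14→Varga, Aug 15→Watson, Aug 16→Singh+Kahale, Aug 20→Watson+Huang.
Loads: Varga 1/1, Watson 2/2, Singh 1/1, Kahale 1/1, Huang 1/1.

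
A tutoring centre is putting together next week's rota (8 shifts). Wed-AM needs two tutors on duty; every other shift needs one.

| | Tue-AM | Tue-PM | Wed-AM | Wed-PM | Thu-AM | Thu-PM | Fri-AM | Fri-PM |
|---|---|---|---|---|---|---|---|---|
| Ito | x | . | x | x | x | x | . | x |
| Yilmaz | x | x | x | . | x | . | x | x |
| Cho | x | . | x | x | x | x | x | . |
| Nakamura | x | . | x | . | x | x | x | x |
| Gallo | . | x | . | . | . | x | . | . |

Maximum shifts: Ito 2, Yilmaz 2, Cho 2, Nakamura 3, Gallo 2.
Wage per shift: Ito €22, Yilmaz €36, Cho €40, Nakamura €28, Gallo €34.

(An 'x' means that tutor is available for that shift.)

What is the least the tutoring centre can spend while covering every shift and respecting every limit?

€268

Picking the cheapest available tutor for each shift independently would cost €222, but that ignores the shift limits.
An optimal schedule: Tue-AM→Nakamura, Tue-PM→Gallo, Wed-AM→Nakamura+Yilmaz, Wed-PM→Ito, Thu-AM→Yilmaz, Thu-PM→Gallo, Fri-AM→Nakamura, Fri-PM→Ito.
Total: 28 + 34 + 28 + 36 + 22 + 36 + 34 + 28 + 22 = €268.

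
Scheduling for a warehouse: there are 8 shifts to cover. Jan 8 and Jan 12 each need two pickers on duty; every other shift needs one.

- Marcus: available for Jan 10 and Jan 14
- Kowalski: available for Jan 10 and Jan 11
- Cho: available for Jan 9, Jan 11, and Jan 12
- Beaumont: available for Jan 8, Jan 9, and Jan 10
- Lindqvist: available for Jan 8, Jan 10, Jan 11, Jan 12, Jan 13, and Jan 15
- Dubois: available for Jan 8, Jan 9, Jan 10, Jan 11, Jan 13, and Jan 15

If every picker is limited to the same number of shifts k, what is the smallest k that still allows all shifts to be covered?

With 6 pickers and 10 worker-slots to fill, someone must work at least ⌈10/6⌉ = 2 shifts, so k ≥ 2.
k = 2 works: Jan 8→Beaumont+Dubois, Jan 9→Cho, Jan 10→Marcus, Jan 11→Kowalski, Jan 12→Cho+Lindqvist, Jan 13→Lindqvist, Jan 14→Marcus, Jan 15→Dubois.
Loads: Marcus 2, Kowalski 1, Cho 2, Beaumont 1, Lindqvist 2, Dubois 2 — all ≤ 2.

2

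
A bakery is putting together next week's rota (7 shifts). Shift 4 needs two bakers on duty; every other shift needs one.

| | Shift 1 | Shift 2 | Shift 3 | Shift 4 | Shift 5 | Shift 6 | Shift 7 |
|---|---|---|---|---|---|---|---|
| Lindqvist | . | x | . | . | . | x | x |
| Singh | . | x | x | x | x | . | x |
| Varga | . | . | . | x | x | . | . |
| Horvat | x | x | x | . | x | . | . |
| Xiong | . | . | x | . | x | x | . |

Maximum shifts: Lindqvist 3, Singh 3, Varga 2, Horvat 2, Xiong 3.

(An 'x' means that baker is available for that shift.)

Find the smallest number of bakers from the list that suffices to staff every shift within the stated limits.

4

8 slots to fill and no one can take more than 3, so at least ⌈8/3⌉ = 3 bakers are needed.
Shifts {Shift 1, Shift 4, Shift 6} need 4 slots, but among the bakers available for them (Lindqvist, Singh, Varga, Horvat, and Xiong) any 3 together supply at most 3. So 3 bakers are not enough.
Lindqvist, Singh, Varga, and Horvat alone can cover everything: Shift 1→Horvat, Shift 2→Lindqvist, Shift 3→Singh, Shift 4→Singh+Varga, Shift 5→Singh, Shift 6→Lindqvist, Shift 7→Lindqvist.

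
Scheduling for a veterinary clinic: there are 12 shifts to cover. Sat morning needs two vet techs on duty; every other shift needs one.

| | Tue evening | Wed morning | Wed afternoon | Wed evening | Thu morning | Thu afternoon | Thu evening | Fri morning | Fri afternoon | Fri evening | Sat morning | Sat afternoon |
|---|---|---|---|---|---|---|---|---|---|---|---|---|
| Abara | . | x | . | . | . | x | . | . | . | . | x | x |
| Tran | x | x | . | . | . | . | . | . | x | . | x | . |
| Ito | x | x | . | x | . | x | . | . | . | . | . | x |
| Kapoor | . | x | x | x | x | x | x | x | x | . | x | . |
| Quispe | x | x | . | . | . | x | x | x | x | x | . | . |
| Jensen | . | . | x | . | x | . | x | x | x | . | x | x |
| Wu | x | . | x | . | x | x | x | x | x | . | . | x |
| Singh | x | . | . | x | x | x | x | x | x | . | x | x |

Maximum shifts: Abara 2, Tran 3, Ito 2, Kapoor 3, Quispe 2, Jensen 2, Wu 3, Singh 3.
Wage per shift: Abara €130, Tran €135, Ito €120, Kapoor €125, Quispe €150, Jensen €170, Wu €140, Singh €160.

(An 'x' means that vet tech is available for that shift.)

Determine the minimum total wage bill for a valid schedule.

Fri evening can only be covered by Quispe, so that assignment is forced.
Picking the cheapest available vet tech for each shift independently would cost €1630, but that ignores the shift limits.
An optimal schedule: Tue evening→Ito, Wed morning→Tran, Wed afternoon→Kapoor, Wed evening→Ito, Thu morning→Kapoor, Thu afternoon→Wu, Thu evening→Kapoor, Fri morning→Wu, Fri afternoon→Tran, Fri evening→Quispe, Sat morning→Abara+Tran, Sat afternoon→Abara.
Total: 120 + 135 + 125 + 120 + 125 + 140 + 125 + 140 + 135 + 150 + 130 + 135 + 130 = €1710.

€1710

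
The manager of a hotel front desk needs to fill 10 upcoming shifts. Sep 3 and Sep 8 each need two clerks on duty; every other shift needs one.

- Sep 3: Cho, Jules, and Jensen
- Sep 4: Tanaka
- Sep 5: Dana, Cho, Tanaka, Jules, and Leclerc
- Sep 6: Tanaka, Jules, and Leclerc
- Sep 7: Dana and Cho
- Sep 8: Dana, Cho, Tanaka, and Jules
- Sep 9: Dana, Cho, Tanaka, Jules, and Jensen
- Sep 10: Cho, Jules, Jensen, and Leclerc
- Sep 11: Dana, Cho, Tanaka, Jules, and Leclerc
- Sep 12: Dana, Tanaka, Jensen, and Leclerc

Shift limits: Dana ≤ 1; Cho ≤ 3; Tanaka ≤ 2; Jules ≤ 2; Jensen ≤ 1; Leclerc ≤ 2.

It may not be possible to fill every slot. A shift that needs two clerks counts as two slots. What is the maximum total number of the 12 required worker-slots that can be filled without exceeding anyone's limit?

11

Total capacity across all clerks is 1+3+2+2+1+2 = 11, and 12 slots are needed, so at most 11 can be filled.
An assignment achieving 11: Sep 3→Cho+Jules, Sep 4→Tanaka, Sep 5→Leclerc, Sep 6→Tanaka, Sep 7→Dana, Sep 8→Cho+Jules, Sep 10→Cho, Sep 11→Leclerc, Sep 12→Jensen.
Loads: Dana 1/1, Cho 3/3, Tanaka 2/2, Jules 2/2, Jensen 1/1, Leclerc 2/2.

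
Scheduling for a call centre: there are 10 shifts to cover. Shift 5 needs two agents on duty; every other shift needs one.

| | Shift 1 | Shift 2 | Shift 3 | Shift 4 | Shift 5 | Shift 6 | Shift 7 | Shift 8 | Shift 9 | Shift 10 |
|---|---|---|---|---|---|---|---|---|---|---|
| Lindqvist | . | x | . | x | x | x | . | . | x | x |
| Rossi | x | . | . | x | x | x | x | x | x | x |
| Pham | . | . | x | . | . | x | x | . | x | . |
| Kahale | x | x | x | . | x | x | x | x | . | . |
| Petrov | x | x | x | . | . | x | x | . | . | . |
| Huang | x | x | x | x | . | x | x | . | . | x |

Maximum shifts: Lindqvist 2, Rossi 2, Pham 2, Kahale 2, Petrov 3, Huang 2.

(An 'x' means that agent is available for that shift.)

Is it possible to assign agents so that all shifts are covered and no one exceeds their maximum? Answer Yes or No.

One valid schedule: Shift 1→Kahale, Shift 2→Kahale, Shift 3→Pham, Shift 4→Lindqvist, Shift 5→Lindqvist+Rossi, Shift 6→Petrov, Shift 7→Petrov, Shift 8→Rossi, Shift 9→Pham, Shift 10→Huang.
Loads: Lindqvist 2/2, Rossi 2/2, Pham 2/2, Kahale 2/2, Petrov 2/3, Huang 1/2 — all within limits.

Yes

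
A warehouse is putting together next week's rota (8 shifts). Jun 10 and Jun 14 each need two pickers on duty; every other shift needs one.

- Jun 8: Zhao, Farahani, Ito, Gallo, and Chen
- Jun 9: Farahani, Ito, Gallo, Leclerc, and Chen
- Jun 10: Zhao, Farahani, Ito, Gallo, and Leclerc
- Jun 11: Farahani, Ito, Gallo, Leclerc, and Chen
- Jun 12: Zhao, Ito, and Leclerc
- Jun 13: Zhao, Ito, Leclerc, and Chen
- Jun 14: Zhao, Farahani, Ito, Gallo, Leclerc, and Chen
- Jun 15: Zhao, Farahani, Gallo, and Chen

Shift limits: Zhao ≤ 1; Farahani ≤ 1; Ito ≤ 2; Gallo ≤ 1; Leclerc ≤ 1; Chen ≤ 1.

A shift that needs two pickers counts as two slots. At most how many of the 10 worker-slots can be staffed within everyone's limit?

Total capacity across all pickers is 1+1+2+1+1+1 = 7, and 10 slots are needed, so at most 7 can be filled.
An assignment achieving 7: Jun 8→Ito, Jun 9→Gallo, Jun 10→Leclerc, Jun 11→Chen, Jun 12→Zhao, Jun 13→Ito, Jun 15→Farahani.
Loads: Zhao 1/1, Farahani 1/1, Ito 2/2, Gallo 1/1, Leclerc 1/1, Chen 1/1.

7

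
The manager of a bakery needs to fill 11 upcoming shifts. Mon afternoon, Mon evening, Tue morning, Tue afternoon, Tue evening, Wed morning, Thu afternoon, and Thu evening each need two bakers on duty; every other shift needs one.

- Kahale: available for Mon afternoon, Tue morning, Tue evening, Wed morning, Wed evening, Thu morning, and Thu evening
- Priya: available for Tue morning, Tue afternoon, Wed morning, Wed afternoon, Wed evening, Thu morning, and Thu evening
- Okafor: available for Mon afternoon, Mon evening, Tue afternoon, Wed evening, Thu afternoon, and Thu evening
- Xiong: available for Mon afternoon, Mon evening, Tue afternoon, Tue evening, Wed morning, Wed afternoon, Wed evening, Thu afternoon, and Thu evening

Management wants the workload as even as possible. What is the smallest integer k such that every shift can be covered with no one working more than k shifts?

5

With 4 bakers and 19 worker-slots to fill, someone must work at least ⌈19/4⌉ = 5 shifts, so k ≥ 5.
k = 5 works: Mon afternoon→Kahale+Okafor, Mon evening→Okafor+Xiong, Tue morning→Kahale+Priya, Tue afternoon→Priya+Okafor, Tue evening→Kahale+Xiong, Wed morning→Kahale+Priya, Wed afternoon→Priya, Wed evening→Priya, Thu morning→Kahale, Thu afternoon→Okafor+Xiong, Thu evening→Okafor+Xiong.
Loads: Kahale 5, Priya 5, Okafor 5, Xiong 4 — all ≤ 5.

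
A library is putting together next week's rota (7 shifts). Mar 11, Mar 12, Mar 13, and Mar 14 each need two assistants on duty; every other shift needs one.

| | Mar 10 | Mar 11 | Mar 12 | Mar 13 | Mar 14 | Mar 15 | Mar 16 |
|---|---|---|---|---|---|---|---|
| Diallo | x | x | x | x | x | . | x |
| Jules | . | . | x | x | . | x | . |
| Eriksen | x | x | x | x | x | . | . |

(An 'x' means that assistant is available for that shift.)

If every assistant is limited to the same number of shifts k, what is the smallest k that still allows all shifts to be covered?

4

With 3 assistants and 11 worker-slots to fill, someone must work at least ⌈11/3⌉ = 4 shifts, so k ≥ 4.
k = 4 works: Mar 10→Diallo, Mar 11→Diallo+Eriksen, Mar 12→Jules+Eriksen, Mar 13→Jules+Eriksen, Mar 14→Diallo+Eriksen, Mar 15→Jules, Mar 16→Diallo.
Loads: Diallo 4, Jules 3, Eriksen 4 — all ≤ 4.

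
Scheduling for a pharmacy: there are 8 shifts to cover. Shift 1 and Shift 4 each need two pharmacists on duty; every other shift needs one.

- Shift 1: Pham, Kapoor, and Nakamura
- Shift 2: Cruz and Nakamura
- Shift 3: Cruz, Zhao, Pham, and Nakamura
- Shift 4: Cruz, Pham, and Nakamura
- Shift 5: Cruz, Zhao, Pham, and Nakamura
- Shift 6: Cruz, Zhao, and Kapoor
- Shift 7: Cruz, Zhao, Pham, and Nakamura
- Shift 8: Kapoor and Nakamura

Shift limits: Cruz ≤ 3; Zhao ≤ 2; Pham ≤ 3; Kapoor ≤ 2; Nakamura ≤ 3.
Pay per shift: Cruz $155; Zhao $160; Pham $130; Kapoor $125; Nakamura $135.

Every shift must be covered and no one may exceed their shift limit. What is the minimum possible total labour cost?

Picking the cheapest available pharmacist for each shift independently would cost $1295, but that ignores the shift limits.
An optimal schedule: Shift 1→Kapoor+Pham, Shift 2→Nakamura, Shift 3→Pham, Shift 4→Pham+Nakamura, Shift 5→Nakamura, Shift 6→Cruz, Shift 7→Cruz, Shift 8→Kapoor.
Total: 125 + 130 + 135 + 130 + 130 + 135 + 135 + 155 + 155 + 125 = $1355.

$1355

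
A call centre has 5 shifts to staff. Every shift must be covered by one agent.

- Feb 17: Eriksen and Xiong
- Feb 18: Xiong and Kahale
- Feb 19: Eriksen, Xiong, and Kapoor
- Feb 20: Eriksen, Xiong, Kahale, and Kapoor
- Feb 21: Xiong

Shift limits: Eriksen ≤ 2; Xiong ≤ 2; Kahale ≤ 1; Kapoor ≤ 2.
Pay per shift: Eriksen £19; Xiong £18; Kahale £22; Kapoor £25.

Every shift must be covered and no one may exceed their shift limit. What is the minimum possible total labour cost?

£96

Feb 21 can only be covered by Xiong, so that assignment is forced.
Picking the cheapest available agent for each shift independently would cost £90, but that ignores the shift limits.
An optimal schedule: Feb 17→Eriksen, Feb 18→Xiong, Feb 19→Eriksen, Feb 20→Kahale, Feb 21→Xiong.
Total: 19 + 18 + 19 + 22 + 18 = £96.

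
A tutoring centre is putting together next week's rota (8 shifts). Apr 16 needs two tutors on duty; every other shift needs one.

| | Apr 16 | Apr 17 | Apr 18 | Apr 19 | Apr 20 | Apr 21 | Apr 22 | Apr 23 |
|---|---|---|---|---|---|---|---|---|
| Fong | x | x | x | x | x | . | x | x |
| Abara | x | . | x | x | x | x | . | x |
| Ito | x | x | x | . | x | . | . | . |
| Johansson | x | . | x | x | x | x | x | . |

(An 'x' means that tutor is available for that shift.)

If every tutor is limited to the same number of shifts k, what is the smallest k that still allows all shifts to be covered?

With 4 tutors and 9 worker-slots to fill, someone must work at least ⌈9/4⌉ = 3 shifts, so k ≥ 3.
k = 3 works: Apr 16→Ito+Johansson, Apr 17→Fong, Apr 18→Abara, Apr 19→Abara, Apr 20→Ito, Apr 21→Abara, Apr 22→Fong, Apr 23→Fong.
Loads: Fong 3, Abara 3, Ito 2, Johansson 1 — all ≤ 3.

3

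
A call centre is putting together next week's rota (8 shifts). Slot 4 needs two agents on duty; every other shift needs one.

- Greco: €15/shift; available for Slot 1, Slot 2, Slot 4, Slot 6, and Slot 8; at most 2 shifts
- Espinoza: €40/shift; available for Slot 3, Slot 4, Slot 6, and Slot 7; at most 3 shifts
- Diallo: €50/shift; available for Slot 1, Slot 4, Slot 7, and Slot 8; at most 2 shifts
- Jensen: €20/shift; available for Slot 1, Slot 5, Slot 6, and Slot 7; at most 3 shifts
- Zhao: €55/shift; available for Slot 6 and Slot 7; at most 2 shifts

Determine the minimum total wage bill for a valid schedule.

Slot 2 can only be covered by Greco, so that assignment is forced.
Slot 3 can only be covered by Espinoza, so that assignment is forced.
Slot 5 can only be covered by Jensen, so that assignment is forced.
Picking the cheapest available agent for each shift independently would cost €195, but that ignores the shift limits.
An optimal schedule: Slot 1→Jensen, Slot 2→Greco, Slot 3→Espinoza, Slot 4→Espinoza+Diallo, Slot 5→Jensen, Slot 6→Jensen, Slot 7→Espinoza, Slot 8→Greco.
Total: 20 + 15 + 40 + 40 + 50 + 20 + 20 + 40 + 15 = €260.

€260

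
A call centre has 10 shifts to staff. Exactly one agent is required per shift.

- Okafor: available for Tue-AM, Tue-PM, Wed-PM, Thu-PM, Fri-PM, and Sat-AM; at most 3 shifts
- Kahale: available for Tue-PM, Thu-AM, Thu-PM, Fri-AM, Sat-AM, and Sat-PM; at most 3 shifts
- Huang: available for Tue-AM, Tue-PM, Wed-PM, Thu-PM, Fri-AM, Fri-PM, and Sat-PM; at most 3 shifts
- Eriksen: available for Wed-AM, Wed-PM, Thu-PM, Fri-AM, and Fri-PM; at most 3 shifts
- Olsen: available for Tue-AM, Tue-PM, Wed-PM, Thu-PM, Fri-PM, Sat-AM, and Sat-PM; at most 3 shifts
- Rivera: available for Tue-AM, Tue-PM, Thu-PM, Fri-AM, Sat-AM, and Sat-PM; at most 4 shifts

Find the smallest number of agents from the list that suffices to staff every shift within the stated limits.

10 slots to fill and no one can take more than 4, so at least ⌈10/4⌉ = 3 agents are needed.
Kahale, Eriksen, and Rivera alone can cover everything: Tue-AM→Rivera, Tue-PM→Kahale, Wed-AM→Eriksen, Wed-PM→Eriksen, Thu-AM→Kahale, Thu-PM→Rivera, Fri-AM→Rivera, Fri-PM→Eriksen, Sat-AM→Kahale, Sat-PM→Rivera.

3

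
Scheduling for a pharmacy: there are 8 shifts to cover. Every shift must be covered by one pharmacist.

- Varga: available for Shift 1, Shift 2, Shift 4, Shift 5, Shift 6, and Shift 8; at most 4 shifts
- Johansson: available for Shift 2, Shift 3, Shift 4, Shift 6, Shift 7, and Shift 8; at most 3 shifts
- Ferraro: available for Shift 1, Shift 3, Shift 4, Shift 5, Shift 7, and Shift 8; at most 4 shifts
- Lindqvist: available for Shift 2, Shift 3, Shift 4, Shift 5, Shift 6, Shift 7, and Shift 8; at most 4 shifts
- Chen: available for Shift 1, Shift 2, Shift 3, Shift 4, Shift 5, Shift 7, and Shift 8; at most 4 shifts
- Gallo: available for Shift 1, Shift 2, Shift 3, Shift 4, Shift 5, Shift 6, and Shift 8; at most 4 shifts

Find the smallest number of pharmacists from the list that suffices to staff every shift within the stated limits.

2

8 slots to fill and no one can take more than 4, so at least ⌈8/4⌉ = 2 pharmacists are needed.
Varga and Ferraro alone can cover everything: Shift 1→Varga, Shift 2→Varga, Shift 3→Ferraro, Shift 4→Varga, Shift 5→Ferraro, Shift 6→Varga, Shift 7→Ferraro, Shift 8→Ferraro.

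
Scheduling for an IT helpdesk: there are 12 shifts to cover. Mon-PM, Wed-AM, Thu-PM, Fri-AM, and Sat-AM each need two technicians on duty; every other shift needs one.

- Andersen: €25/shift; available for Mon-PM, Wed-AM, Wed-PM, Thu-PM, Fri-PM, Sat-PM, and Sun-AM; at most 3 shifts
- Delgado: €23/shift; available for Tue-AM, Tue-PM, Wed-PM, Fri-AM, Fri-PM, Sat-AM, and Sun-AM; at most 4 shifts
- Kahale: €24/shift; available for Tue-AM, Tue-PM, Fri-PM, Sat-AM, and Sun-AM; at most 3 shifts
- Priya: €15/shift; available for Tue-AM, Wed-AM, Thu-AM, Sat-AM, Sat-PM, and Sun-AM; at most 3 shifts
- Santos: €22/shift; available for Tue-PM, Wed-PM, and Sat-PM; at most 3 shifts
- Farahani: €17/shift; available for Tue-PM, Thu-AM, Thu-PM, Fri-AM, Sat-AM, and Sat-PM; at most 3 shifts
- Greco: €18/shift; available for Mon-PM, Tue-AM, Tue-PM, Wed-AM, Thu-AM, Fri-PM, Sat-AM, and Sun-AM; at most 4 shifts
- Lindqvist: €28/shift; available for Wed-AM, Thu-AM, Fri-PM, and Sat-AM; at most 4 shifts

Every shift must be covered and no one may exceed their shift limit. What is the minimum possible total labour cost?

Mon-PM can only be covered by Andersen and Greco, so that assignment is forced.
Thu-PM can only be covered by Andersen and Farahani, so that assignment is forced.
Fri-AM can only be covered by Delgado and Farahani, so that assignment is forced.
Picking the cheapest available technician for each shift independently would cost €307, but that ignores the shift limits.
An optimal schedule: Mon-PM→Greco+Andersen, Tue-AM→Priya, Tue-PM→Santos, Wed-AM→Priya+Greco, Wed-PM→Santos, Thu-AM→Priya, Thu-PM→Farahani+Andersen, Fri-AM→Farahani+Delgado, Fri-PM→Greco, Sat-AM→Farahani+Delgado, Sat-PM→Santos, Sun-AM→Greco.
Total: 18 + 25 + 15 + 22 + 15 + 18 + 22 + 15 + 17 + 25 + 17 + 23 + 18 + 17 + 23 + 22 + 18 = €330.

€330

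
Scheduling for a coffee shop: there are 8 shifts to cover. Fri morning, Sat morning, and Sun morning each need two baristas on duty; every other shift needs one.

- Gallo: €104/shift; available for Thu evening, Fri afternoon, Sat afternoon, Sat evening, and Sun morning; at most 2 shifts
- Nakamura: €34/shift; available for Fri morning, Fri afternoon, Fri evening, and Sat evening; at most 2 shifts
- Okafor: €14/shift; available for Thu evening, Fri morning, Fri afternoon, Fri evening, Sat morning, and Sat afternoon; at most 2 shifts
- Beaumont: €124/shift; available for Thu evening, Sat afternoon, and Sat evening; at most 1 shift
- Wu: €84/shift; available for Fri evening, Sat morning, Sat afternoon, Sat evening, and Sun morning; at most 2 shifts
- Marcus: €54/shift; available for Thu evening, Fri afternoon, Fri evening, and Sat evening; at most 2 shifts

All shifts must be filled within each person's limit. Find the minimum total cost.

Fri morning can only be covered by Nakamura and Okafor, so that assignment is forced.
Sat morning can only be covered by Okafor and Wu, so that assignment is forced.
Sun morning can only be covered by Gallo and Wu, so that assignment is forced.
Picking the cheapest available barista for each shift independently would cost €424, but that ignores the shift limits.
An optimal schedule: Thu evening→Gallo, Fri morning→Nakamura+Okafor, Fri afternoon→Nakamura, Fri evening→Marcus, Sat morning→Okafor+Wu, Sat afternoon→Beaumont, Sat evening→Marcus, Sun morning→Gallo+Wu.
Total: 104 + 34 + 14 + 34 + 54 + 14 + 84 + 124 + 54 + 104 + 84 = €704.

€704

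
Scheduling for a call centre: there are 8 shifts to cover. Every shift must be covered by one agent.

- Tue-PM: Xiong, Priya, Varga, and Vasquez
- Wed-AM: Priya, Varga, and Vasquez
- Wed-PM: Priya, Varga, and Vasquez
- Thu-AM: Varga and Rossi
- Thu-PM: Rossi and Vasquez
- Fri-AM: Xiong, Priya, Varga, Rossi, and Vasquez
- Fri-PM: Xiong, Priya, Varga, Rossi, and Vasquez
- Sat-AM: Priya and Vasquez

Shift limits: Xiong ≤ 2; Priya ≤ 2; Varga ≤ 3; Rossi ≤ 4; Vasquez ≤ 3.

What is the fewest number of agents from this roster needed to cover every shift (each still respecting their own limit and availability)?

8 slots to fill and no one can take more than 4, so at least ⌈8/4⌉ = 2 agents are needed.
Any 2 agents together have capacity at most 4+3 = 7 < 8 slots, so 2 can never suffice.
Xiong, Varga, and Vasquez alone can cover everything: Tue-PM→Xiong, Wed-AM→Varga, Wed-PM→Varga, Thu-AM→Varga, Thu-PM→Vasquez, Fri-AM→Xiong, Fri-PM→Vasquez, Sat-AM→Vasquez.

3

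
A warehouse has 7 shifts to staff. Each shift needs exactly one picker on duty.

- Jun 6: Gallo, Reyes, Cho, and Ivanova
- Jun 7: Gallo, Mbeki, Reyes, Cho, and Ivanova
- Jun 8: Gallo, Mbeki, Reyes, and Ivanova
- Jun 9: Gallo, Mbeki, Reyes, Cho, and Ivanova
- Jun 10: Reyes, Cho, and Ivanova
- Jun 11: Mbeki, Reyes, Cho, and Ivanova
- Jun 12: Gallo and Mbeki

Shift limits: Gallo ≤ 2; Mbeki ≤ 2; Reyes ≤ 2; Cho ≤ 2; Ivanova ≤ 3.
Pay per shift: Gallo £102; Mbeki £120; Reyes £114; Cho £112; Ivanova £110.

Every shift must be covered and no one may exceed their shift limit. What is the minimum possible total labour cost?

Picking the cheapest available picker for each shift independently would cost £730, but that ignores the shift limits.
An optimal schedule: Jun 6→Gallo, Jun 7→Cho, Jun 8→Ivanova, Jun 9→Cho, Jun 10→Ivanova, Jun 11→Ivanova, Jun 12→Gallo.
Total: 102 + 112 + 110 + 112 + 110 + 110 + 102 = £758.

£758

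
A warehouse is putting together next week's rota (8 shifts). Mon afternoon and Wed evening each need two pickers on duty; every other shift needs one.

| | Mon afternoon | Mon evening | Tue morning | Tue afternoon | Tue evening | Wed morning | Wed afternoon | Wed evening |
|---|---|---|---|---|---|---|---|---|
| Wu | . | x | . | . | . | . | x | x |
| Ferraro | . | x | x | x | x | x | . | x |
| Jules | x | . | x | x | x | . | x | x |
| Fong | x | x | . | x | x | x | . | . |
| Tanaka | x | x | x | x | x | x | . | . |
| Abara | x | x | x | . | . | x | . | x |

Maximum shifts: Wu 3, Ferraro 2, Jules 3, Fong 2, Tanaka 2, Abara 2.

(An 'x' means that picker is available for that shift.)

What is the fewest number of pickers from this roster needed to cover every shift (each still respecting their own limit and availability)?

10 slots to fill and no one can take more than 3, so at least ⌈10/3⌉ = 4 pickers are needed.
Wu, Ferraro, Jules, and Fong alone can cover everything: Mon afternoon→Jules+Fong, Mon evening→Wu, Tue morning→Ferraro, Tue afternoon→Jules, Tue evening→Fong, Wed morning→Ferraro, Wed afternoon→Wu, Wed evening→Wu+Jules.

4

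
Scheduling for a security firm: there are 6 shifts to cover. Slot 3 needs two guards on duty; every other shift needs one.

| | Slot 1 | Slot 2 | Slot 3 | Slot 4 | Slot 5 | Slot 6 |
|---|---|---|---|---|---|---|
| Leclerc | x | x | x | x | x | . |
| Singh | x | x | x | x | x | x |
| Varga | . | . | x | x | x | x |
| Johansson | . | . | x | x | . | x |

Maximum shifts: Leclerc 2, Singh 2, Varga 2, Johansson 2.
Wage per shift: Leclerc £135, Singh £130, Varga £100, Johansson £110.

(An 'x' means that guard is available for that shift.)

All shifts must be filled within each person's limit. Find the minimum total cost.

£815

Picking the cheapest available guard for each shift independently would cost £770, but that ignores the shift limits.
An optimal schedule: Slot 1→Singh, Slot 2→Singh, Slot 3→Johansson+Leclerc, Slot 4→Johansson, Slot 5→Varga, Slot 6→Varga.
Total: 130 + 130 + 110 + 135 + 110 + 100 + 100 = £815.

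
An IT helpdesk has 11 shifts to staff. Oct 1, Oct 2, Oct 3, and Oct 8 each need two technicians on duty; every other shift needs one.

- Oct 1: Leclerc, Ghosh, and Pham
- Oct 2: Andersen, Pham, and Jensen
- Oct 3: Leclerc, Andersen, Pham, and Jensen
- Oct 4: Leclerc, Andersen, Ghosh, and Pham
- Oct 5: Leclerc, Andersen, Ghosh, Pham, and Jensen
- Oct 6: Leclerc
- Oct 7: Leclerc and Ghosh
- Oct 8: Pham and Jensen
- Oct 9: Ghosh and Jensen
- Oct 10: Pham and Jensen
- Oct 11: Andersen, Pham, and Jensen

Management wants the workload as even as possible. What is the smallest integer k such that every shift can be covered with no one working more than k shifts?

With 5 technicians and 15 worker-slots to fill, someone must work at least ⌈15/5⌉ = 3 shifts, so k ≥ 3.
k = 3 works: Oct 1→Leclerc+Ghosh, Oct 2→Andersen+Pham, Oct 3→Andersen+Jensen, Oct 4→Ghosh, Oct 5→Jensen, Oct 6→Leclerc, Oct 7→Leclerc, Oct 8→Pham+Jensen, Oct 9→Ghosh, Oct 10→Pham, Oct 11→Andersen.
Loads: Leclerc 3, Andersen 3, Ghosh 3, Pham 3, Jensen 3 — all ≤ 3.

3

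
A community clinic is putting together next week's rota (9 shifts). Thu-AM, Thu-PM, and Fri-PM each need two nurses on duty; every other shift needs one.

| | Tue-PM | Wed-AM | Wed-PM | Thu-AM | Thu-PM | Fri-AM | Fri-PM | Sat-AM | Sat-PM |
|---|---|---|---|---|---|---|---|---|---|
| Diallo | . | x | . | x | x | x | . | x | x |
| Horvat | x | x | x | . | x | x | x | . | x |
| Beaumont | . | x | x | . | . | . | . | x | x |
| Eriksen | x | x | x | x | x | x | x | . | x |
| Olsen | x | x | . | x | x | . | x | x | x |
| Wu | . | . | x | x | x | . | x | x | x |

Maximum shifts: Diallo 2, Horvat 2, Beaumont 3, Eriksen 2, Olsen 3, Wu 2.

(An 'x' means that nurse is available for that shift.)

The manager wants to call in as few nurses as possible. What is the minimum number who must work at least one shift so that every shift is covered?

5

12 slots to fill and no one can take more than 3, so at least ⌈12/3⌉ = 4 nurses are needed.
Any 4 nurses together have capacity at most 3+3+2+2 = 10 < 12 slots, so 4 can never suffice.
Diallo, Horvat, Beaumont, Eriksen, and Olsen alone can cover everything: Tue-PM→Horvat, Wed-AM→Beaumont, Wed-PM→Horvat, Thu-AM→Diallo+Olsen, Thu-PM→Eriksen+Olsen, Fri-AM→Diallo, Fri-PM→Eriksen+Olsen, Sat-AM→Beaumont, Sat-PM→Beaumont.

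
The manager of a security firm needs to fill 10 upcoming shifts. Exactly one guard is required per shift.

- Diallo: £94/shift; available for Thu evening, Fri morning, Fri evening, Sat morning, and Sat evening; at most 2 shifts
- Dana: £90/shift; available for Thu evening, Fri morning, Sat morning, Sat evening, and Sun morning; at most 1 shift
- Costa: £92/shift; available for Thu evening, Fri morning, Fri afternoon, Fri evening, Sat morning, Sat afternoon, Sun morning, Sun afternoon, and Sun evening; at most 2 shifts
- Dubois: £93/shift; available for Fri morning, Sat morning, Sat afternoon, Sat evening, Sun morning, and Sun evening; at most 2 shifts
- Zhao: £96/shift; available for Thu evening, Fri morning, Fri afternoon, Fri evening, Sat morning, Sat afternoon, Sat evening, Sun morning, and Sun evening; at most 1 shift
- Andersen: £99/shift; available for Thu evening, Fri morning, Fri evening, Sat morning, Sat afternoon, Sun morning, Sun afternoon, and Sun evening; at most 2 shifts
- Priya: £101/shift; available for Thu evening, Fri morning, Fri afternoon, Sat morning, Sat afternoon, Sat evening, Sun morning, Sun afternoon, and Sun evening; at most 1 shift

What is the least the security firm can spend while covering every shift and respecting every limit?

£942

Picking the cheapest available guard for each shift independently would cost £910, but that ignores the shift limits.
An optimal schedule: Thu evening→Dana, Fri morning→Andersen, Fri afternoon→Costa, Fri evening→Diallo, Sat morning→Andersen, Sat afternoon→Dubois, Sat evening→Diallo, Sun morning→Zhao, Sun afternoon→Costa, Sun evening→Dubois.
Total: 90 + 99 + 92 + 94 + 99 + 93 + 94 + 96 + 92 + 93 = £942.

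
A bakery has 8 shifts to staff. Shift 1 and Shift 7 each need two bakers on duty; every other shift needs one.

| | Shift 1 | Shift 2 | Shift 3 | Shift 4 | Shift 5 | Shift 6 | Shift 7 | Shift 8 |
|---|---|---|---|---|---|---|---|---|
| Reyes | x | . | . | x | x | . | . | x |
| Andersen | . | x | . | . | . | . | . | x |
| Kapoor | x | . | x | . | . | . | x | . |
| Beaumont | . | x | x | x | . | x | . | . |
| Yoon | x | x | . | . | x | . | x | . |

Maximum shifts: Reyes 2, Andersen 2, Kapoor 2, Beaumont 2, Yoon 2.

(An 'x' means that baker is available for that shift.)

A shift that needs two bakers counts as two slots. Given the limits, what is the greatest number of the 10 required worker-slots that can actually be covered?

Total capacity across all bakers is 2+2+2+2+2 = 10, and 10 slots are needed, so at most 10 can be filled.
An assignment achieving 10: Shift 1→Reyes+Yoon, Shift 2→Andersen, Shift 3→Kapoor, Shift 4→Beaumont, Shift 5→Reyes, Shift 6→Beaumont, Shift 7→Kapoor+Yoon, Shift 8→Andersen.
Loads: Reyes 2/2, Andersen 2/2, Kapoor 2/2, Beaumont 2/2, Yoon 2/2.

10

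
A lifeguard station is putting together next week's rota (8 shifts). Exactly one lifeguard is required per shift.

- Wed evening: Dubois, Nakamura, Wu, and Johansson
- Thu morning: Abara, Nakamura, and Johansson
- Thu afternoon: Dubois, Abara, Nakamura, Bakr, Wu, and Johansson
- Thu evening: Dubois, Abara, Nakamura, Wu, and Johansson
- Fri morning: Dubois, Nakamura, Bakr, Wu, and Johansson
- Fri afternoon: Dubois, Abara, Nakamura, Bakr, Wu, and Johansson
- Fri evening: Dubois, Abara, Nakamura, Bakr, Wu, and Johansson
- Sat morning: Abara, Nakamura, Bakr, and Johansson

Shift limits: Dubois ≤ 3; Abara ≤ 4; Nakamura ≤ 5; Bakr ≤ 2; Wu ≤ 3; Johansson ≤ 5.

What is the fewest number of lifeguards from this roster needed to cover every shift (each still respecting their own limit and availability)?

2

8 slots to fill and no one can take more than 5, so at least ⌈8/5⌉ = 2 lifeguards are needed.
Dubois and Nakamura alone can cover everything: Wed evening→Dubois, Thu morning→Nakamura, Thu afternoon→Dubois, Thu evening→Dubois, Fri morning→Nakamura, Fri afternoon→Nakamura, Fri evening→Nakamura, Sat morning→Nakamura.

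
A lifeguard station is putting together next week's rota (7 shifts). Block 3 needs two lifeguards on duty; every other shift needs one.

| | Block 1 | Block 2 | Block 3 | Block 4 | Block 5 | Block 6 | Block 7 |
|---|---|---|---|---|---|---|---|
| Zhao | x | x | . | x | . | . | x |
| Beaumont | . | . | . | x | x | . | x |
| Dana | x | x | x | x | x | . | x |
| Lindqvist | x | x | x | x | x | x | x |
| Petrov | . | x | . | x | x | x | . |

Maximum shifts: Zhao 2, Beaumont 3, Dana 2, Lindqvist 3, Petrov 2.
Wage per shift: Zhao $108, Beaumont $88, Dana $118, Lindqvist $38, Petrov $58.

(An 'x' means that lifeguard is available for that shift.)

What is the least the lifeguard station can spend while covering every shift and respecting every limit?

$524

Block 3 can only be covered by Dana and Lindqvist, so that assignment is forced.
Picking the cheapest available lifeguard for each shift independently would cost $384, but that ignores the shift limits.
An optimal schedule: Block 1→Lindqvist, Block 2→Petrov, Block 3→Lindqvist+Dana, Block 4→Beaumont, Block 5→Petrov, Block 6→Lindqvist, Block 7→Beaumont.
Total: 38 + 58 + 38 + 118 + 88 + 58 + 38 + 88 = $524.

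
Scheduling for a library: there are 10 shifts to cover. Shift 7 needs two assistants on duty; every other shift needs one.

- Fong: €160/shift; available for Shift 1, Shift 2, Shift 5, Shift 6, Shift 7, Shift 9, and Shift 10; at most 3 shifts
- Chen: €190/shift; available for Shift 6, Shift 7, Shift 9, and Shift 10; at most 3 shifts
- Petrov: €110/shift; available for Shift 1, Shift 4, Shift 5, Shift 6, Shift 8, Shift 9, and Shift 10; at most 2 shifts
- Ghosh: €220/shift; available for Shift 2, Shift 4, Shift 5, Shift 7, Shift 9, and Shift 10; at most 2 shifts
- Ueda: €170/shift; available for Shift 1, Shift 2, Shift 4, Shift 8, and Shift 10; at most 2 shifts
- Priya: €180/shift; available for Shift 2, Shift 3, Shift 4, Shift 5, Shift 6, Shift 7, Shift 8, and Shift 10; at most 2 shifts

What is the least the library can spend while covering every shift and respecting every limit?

Shift 3 can only be covered by Priya, so that assignment is forced.
Picking the cheapest available assistant for each shift independently would cost €1450, but that ignores the shift limits.
An optimal schedule: Shift 1→Petrov, Shift 2→Fong, Shift 3→Priya, Shift 4→Ueda, Shift 5→Fong, Shift 6→Fong, Shift 7→Priya+Chen, Shift 8→Petrov, Shift 9→Chen, Shift 10→Ueda.
Total: 110 + 160 + 180 + 170 + 160 + 160 + 180 + 190 + 110 + 190 + 170 = €1780.

€1780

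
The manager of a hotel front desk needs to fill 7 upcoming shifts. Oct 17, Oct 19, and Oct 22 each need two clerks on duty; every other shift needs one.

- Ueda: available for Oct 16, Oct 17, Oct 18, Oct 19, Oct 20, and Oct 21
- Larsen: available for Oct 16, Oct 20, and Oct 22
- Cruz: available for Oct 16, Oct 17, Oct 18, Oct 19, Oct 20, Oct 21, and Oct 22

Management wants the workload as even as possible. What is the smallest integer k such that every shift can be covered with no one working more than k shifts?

4

With 3 clerks and 10 worker-slots to fill, someone must work at least ⌈10/3⌉ = 4 shifts, so k ≥ 4.
k = 4 works: Oct 16→Larsen, Oct 17→Ueda+Cruz, Oct 18→Ueda, Oct 19→Ueda+Cruz, Oct 20→Larsen, Oct 21→Ueda, Oct 22→Larsen+Cruz.
Loads: Ueda 4, Larsen 3, Cruz 3 — all ≤ 4.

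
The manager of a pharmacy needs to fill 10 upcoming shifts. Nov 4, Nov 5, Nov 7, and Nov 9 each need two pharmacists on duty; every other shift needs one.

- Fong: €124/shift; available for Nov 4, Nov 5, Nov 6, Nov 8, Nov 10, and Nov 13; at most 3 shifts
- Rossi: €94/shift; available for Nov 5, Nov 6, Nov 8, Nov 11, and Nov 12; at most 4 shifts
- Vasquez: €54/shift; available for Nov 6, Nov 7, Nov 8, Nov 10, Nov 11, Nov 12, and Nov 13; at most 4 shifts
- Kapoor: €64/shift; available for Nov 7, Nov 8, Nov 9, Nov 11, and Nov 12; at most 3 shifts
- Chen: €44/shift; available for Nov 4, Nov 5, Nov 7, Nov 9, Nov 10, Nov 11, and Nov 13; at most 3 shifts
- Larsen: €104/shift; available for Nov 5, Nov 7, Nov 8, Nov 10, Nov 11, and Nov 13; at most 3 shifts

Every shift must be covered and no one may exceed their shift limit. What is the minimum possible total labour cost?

Nov 4 can only be covered by Fong and Chen, so that assignment is forced.
Nov 9 can only be covered by Kapoor and Chen, so that assignment is forced.
Picking the cheapest available pharmacist for each shift independently would cost €806, but that ignores the shift limits.
An optimal schedule: Nov 4→Chen+Fong, Nov 5→Chen+Rossi, Nov 6→Vasquez, Nov 7→Vasquez+Kapoor, Nov 8→Rossi, Nov 9→Chen+Kapoor, Nov 10→Vasquez, Nov 11→Rossi, Nov 12→Kapoor, Nov 13→Vasquez.
Total: 44 + 124 + 44 + 94 + 54 + 54 + 64 + 94 + 44 + 64 + 54 + 94 + 64 + 54 = €946.

€946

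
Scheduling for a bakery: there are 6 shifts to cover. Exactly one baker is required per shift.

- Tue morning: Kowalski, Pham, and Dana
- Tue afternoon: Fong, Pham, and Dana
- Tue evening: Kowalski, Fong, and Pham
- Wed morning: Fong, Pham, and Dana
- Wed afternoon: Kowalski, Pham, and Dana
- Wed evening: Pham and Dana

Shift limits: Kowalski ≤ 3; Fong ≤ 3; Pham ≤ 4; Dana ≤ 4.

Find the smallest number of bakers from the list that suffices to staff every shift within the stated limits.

2

6 slots to fill and no one can take more than 4, so at least ⌈6/4⌉ = 2 bakers are needed.
Kowalski and Pham alone can cover everything: Tue morning→Kowalski, Tue afternoon→Pham, Tue evening→Kowalski, Wed morning→Pham, Wed afternoon→Kowalski, Wed evening→Pham.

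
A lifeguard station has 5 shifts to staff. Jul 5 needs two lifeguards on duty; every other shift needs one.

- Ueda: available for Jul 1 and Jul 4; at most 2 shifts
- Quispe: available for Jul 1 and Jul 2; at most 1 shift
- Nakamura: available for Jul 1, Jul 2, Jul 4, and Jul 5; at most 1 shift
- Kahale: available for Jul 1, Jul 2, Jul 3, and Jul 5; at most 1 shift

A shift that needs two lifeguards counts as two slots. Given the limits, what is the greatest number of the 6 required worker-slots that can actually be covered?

5

Total capacity across all lifeguards is 2+1+1+1 = 5, and 6 slots are needed, so at most 5 can be filled.
An assignment achieving 5: Jul 1→Ueda, Jul 2→Quispe, Jul 3→Kahale, Jul 4→Ueda, Jul 5→Nakamura.
Loads: Ueda 2/2, Quispe 1/1, Nakamura 1/1, Kahale 1/1.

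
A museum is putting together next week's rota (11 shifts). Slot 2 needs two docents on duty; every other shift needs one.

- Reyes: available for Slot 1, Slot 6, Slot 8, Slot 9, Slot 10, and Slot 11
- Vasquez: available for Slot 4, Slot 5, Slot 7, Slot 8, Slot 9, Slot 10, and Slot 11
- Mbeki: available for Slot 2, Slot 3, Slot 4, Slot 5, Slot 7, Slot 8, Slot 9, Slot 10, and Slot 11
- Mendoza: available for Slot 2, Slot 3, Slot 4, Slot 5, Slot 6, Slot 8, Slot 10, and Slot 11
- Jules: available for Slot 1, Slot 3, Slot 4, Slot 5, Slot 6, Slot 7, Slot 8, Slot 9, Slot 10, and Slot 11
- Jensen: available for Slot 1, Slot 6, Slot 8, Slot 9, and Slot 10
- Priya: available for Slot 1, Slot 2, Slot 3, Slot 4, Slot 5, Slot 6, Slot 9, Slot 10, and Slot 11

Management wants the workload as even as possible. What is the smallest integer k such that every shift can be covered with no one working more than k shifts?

2

With 7 docents and 12 worker-slots to fill, someone must work at least ⌈12/7⌉ = 2 shifts, so k ≥ 2.
k = 2 works: Slot 1→Reyes, Slot 2→Mbeki+Mendoza, Slot 3→Mbeki, Slot 4→Vasquez, Slot 5→Mendoza, Slot 6→Reyes, Slot 7→Vasquez, Slot 8→Jules, Slot 9→Jules, Slot 10→Jensen, Slot 11→Priya.
Loads: Reyes 2, Vasquez 2, Mbeki 2, Mendoza 2, Jules 2, Jensen 1, Priya 1 — all ≤ 2.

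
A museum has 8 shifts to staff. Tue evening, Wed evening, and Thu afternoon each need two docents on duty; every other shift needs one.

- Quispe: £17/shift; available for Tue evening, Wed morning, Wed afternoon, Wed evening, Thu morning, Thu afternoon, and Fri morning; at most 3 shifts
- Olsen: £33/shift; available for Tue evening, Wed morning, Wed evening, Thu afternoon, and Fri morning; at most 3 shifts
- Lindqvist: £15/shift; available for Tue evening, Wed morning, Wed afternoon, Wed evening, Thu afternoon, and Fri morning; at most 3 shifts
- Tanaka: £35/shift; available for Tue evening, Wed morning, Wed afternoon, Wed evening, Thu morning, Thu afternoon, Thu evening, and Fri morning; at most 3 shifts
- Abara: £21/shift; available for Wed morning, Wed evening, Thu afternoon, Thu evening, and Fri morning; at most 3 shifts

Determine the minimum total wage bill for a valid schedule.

Picking the cheapest available docent for each shift independently would cost £179, but that ignores the shift limits.
An optimal schedule: Tue evening→Quispe+Olsen, Wed morning→Lindqvist, Wed afternoon→Lindqvist, Wed evening→Quispe+Abara, Thu morning→Quispe, Thu afternoon→Abara+Olsen, Thu evening→Abara, Fri morning→Lindqvist.
Total: 17 + 33 + 15 + 15 + 17 + 21 + 17 + 21 + 33 + 21 + 15 = £225.

£225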